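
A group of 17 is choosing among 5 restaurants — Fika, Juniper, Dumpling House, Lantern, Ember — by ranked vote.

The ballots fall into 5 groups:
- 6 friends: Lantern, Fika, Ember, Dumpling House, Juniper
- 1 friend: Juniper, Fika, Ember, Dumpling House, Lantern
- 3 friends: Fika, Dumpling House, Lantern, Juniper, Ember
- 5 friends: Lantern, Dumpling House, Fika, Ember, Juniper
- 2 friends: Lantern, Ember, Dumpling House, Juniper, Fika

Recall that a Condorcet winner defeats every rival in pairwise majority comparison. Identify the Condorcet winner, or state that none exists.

Head-to-head results (17 friends):
Fika vs Juniper: 14 to 3, Fika.
Fika vs Dumpling House: Fika, 10–7.
Fika vs Lantern: Lantern wins 13–4.
Fika vs Ember: Fika is ranked higher on 6+1+3+5 = 15 ballots, Ember on 2. Fika wins 15–2.
Juniper vs Dumpling House: 1 for Juniper, 16 for Dumpling House — Dumpling House by 16–1.
Juniper vs Lantern: Lantern, 16–1.
Juniper vs Ember: 4 to 13, Ember.
Dumpling House vs Lantern: 4 to 13, Lantern.
Dumpling House–Ember: Ember 9–8.
Lantern vs Ember: 16 to 1, Lantern.
Lantern beats each of Fika, Juniper, Dumpling House, Ember — Lantern is the Condorcet winner.

Lantern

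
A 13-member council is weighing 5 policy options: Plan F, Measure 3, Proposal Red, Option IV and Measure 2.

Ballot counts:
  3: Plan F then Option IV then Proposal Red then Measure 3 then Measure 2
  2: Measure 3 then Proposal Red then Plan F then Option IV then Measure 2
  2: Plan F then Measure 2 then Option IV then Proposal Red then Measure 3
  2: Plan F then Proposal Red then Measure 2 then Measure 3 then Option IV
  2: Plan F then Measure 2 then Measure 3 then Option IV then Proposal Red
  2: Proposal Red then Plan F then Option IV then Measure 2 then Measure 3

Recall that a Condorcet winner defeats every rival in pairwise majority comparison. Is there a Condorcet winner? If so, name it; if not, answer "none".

Check each pair by majority over 13 ballots:
Plan F vs Measure 3: Plan F, 11–2.
Plan F vs Proposal Red: Plan F wins 9–4.
Plan F vs Option IV: Plan F, 13–0.
Plan F vs Measure 2: Plan F wins 13–0.
Measure 3 vs Proposal Red: Proposal Red, 9–4.
Measure 3 vs Option IV: Option IV, 7–6.
Measure 3–Measure 2: Measure 2 8–5.
Proposal Red–Option IV: Option IV 7–6.
Proposal Red vs Measure 2: Proposal Red, 9–4.
Option IV–Measure 2: Option IV 7–6.
Plan F defeats every rival head-to-head and is the Condorcet winner.

Plan F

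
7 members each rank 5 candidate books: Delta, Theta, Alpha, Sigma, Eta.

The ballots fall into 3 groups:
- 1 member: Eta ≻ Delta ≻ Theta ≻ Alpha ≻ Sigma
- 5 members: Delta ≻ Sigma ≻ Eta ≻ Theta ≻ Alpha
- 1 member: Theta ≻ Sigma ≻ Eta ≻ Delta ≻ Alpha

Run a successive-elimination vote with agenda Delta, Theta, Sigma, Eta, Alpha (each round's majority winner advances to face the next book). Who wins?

Round 1: Delta vs Theta — 6–1, Delta advances.
Round 2: Delta vs Sigma — 6–1, Delta advances.
Round 3: Delta vs Eta — 5–2, Delta advances.
Round 4: Delta vs Alpha — 7–0, Delta advances.
The agenda winner is Delta.

Delta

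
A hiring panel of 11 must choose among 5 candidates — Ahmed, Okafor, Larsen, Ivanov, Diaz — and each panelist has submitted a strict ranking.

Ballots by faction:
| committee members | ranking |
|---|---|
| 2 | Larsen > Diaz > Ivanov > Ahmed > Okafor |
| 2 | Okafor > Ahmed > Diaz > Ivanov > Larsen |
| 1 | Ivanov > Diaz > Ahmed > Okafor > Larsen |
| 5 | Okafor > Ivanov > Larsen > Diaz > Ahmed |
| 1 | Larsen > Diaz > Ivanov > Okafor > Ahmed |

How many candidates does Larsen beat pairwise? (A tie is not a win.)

Larsen against each rival (11 committee members):
Larsen vs Ahmed: Larsen is ranked higher on 2+5+1 = 8 ballots, Ahmed on 3. Larsen wins 8–3.
Larsen vs Okafor: Okafor, 8–3.
Larsen–Ivanov: Ivanov 8–3.
Larsen vs Diaz: Larsen preferred on 2+5+1 = 8 ballots; Larsen wins 8–3.
Larsen beats Ahmed, Diaz; loses to Okafor, Ivanov — 2 pairwise wins.

2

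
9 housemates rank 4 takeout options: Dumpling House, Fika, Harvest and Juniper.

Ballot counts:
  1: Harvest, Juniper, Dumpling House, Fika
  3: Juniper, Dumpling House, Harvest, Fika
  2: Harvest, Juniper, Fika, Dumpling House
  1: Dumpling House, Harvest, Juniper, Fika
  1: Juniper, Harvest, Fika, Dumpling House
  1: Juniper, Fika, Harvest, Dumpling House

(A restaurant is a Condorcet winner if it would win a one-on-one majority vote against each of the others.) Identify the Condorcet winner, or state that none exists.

Head-to-head results (9 friends):
Dumpling House vs Fika: Dumpling House, 5–4.
Dumpling House vs Harvest: Harvest wins 5–4.
Dumpling House–Juniper: Juniper 8–1.
Fika–Harvest: Harvest 8–1.
Fika vs Juniper: Juniper wins 9–0.
Harvest–Juniper: Juniper 5–4.
Juniper defeats every rival head-to-head and is the Condorcet winner.

Juniper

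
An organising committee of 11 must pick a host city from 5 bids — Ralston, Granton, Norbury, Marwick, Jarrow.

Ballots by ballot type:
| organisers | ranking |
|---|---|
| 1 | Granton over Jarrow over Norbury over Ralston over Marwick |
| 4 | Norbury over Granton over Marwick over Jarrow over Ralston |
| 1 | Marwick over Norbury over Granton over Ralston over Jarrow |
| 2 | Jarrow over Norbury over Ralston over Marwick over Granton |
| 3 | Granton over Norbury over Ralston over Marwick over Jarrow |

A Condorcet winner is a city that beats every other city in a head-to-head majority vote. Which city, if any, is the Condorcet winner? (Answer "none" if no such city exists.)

Check each pair by majority over 11 ballots:
Ralston vs Granton: Ralston is ranked higher on 2 ballots, Granton on 9. Granton wins 9–2.
Ralston vs Norbury: Ralston is ranked higher on 0 ballots, Norbury on 11. Norbury wins 11–0.
Ralston vs Marwick: 1+2+3 = 6 for Ralston, 5 for Marwick — Ralston by 6–5.
Ralston–Jarrow: Jarrow 7–4.
Granton vs Norbury: Norbury, 7–4.
Granton vs Marwick: Granton, 8–3.
Granton vs Jarrow: Granton wins 9–2.
Norbury–Marwick: Norbury 10–1.
Norbury vs Jarrow: Norbury preferred on 4+1+3 = 8 ballots; Norbury wins 8–3.
Marwick vs Jarrow: Marwick, 8–3.
Norbury defeats every rival head-to-head and is the Condorcet winner.

Norbury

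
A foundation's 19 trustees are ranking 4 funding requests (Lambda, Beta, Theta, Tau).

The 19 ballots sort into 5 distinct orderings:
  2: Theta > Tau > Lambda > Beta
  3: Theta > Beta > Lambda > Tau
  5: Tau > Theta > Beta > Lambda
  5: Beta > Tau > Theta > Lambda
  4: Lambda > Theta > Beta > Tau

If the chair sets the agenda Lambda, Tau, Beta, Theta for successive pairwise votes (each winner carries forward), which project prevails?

Theta

Round 1: Lambda vs Tau — 7–12, Tau advances.
Round 2: Tau vs Beta — 7–12, Beta advances.
Round 3: Beta vs Theta — 5–14, Theta advances.
The agenda winner is Theta.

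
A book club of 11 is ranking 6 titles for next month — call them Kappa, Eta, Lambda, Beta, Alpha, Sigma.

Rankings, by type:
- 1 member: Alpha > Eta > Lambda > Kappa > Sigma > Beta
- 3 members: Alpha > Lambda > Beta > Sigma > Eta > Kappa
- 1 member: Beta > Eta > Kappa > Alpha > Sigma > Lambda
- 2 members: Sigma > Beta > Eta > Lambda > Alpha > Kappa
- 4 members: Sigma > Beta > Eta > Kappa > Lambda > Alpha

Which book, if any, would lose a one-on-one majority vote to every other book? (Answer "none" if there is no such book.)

Kappa

Head-to-head results (11 members):
Kappa vs Eta: 0 for Kappa, 11 for Eta — Eta by 11–0.
Kappa–Lambda: Lambda 6–5.
Kappa–Beta: Beta 10–1.
Kappa vs Alpha: Kappa is ranked higher on 1+4 = 5 ballots, Alpha on 6. Alpha wins 6–5.
Kappa vs Sigma: Kappa is ranked higher on 1+1 = 2 ballots, Sigma on 9. Sigma wins 9–2.
Eta vs Lambda: 8 to 3, Eta.
Eta vs Beta: Beta wins 10–1.
Eta–Alpha: Eta 7–4.
Eta vs Sigma: Sigma, 9–2.
Lambda vs Beta: Lambda is ranked higher on 1+3 = 4 ballots, Beta on 7. Beta wins 7–4.
Lambda vs Alpha: 2+4 = 6 for Lambda, 5 for Alpha — Lambda by 6–5.
Lambda–Sigma: Sigma 7–4.
Beta–Alpha: Beta 7–4.
Beta vs Sigma: Sigma wins 7–4.
Alpha vs Sigma: Alpha preferred on 1+3+1 = 5 ballots; Sigma wins 6–5.
Only Kappa has no wins; Kappa is the Condorcet loser.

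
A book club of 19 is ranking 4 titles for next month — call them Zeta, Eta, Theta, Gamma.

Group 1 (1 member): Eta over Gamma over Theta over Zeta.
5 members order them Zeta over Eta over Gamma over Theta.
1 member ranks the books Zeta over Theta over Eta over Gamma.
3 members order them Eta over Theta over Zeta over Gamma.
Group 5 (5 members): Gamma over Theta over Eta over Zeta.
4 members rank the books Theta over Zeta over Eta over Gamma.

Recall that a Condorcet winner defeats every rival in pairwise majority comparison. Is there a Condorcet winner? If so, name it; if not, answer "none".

none

Head-to-head results (19 members):
Zeta vs Eta: Zeta is ranked higher on 5+1+4 = 10 ballots, Eta on 9. Zeta wins 10–9.
Zeta vs Theta: Zeta preferred on 5+1 = 6 ballots; Theta wins 13–6.
Zeta vs Gamma: Zeta is ranked higher on 5+1+3+4 = 13 ballots, Gamma on 6. Zeta wins 13–6.
Eta vs Theta: 1+5+3 = 9 for Eta, 10 for Theta — Theta by 10–9.
Eta vs Gamma: 1+5+1+3+4 = 14 for Eta, 5 for Gamma — Eta by 14–5.
Theta vs Gamma: 1+3+4 = 8 for Theta, 11 for Gamma — Gamma by 11–8.
No book is unbeaten: Zeta loses to Theta; Eta loses to Zeta; Theta loses to Gamma; Gamma loses to Zeta. In particular Zeta > Gamma > Theta > Zeta is a majority cycle — no Condorcet winner exists.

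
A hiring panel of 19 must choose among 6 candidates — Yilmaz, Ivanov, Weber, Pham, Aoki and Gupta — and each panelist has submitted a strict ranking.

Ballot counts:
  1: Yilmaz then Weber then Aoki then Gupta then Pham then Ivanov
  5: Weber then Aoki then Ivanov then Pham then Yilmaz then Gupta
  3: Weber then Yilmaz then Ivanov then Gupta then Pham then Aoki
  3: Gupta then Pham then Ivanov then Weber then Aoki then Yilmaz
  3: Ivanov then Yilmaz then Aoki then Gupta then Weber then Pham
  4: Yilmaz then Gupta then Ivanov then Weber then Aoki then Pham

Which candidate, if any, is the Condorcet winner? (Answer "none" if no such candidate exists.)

Check each pair by majority over 19 ballots:
Yilmaz vs Ivanov: Yilmaz is ranked higher on 1+3+4 = 8 ballots, Ivanov on 11. Ivanov wins 11–8.
Yilmaz–Weber: Weber 11–8.
Yilmaz vs Pham: Yilmaz is ranked higher on 1+3+3+4 = 11 ballots, Pham on 8. Yilmaz wins 11–8.
Yilmaz vs Aoki: 1+3+3+4 = 11 for Yilmaz, 8 for Aoki — Yilmaz by 11–8.
Yilmaz vs Gupta: Yilmaz is ranked higher on 1+5+3+3+4 = 16 ballots, Gupta on 3. Yilmaz wins 16–3.
Ivanov vs Weber: Ivanov, 10–9.
Ivanov vs Pham: Ivanov preferred on 5+3+3+4 = 15 ballots; Ivanov wins 15–4.
Ivanov vs Aoki: Ivanov is ranked higher on 3+3+3+4 = 13 ballots, Aoki on 6. Ivanov wins 13–6.
Ivanov vs Gupta: 5+3+3 = 11 for Ivanov, 8 for Gupta — Ivanov by 11–8.
Weber vs Pham: Weber, 16–3.
Weber vs Aoki: Weber wins 16–3.
Weber–Gupta: Gupta 10–9.
Pham vs Aoki: Aoki, 13–6.
Pham vs Gupta: 5 to 14, Gupta.
Aoki vs Gupta: Gupta wins 10–9.
Ivanov defeats every rival head-to-head and is the Condorcet winner.

Ivanov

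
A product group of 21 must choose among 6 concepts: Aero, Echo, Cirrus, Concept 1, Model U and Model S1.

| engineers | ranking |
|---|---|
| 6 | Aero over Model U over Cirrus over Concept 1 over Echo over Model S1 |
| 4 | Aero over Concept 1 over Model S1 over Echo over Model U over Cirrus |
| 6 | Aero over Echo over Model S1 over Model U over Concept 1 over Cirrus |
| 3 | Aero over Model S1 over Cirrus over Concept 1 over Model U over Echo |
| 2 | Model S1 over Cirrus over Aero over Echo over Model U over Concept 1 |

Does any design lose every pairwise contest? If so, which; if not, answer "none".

none

Pairwise majorities:
Aero vs Echo: Aero, 21–0.
Aero vs Cirrus: 6+4+6+3 = 19 for Aero, 2 for Cirrus — Aero by 19–2.
Aero vs Concept 1: Aero wins 21–0.
Aero–Model U: Aero 21–0.
Aero–Model S1: Aero 19–2.
Echo vs Cirrus: Echo preferred on 4+6 = 10 ballots; Cirrus wins 11–10.
Echo vs Concept 1: 8 to 13, Concept 1.
Echo vs Model U: Echo wins 12–9.
Echo vs Model S1: Echo wins 12–9.
Cirrus vs Concept 1: 11 to 10, Cirrus.
Cirrus vs Model U: Cirrus is ranked higher on 3+2 = 5 ballots, Model U on 16. Model U wins 16–5.
Cirrus vs Model S1: 6 for Cirrus, 15 for Model S1 — Model S1 by 15–6.
Concept 1 vs Model U: 7 to 14, Model U.
Concept 1 vs Model S1: Concept 1 is ranked higher on 6+4 = 10 ballots, Model S1 on 11. Model S1 wins 11–10.
Model U vs Model S1: 6 for Model U, 15 for Model S1 — Model S1 by 15–6.
No design is winless: Aero beats Echo; Echo beats Model U; Cirrus beats Echo; Concept 1 beats Echo; Model U beats Cirrus; Model S1 beats Cirrus. There is no Condorcet loser.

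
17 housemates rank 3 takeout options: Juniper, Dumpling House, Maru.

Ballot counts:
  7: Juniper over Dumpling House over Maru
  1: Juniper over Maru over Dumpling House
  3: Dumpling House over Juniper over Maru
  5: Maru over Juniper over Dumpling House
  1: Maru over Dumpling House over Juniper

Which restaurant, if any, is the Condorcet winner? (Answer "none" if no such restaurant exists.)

Check each pair by majority over 17 ballots:
Juniper vs Dumpling House: Juniper wins 13–4.
Juniper vs Maru: Juniper wins 11–6.
Dumpling House–Maru: Dumpling House 10–7.
Juniper defeats every rival head-to-head and is the Condorcet winner.

Juniper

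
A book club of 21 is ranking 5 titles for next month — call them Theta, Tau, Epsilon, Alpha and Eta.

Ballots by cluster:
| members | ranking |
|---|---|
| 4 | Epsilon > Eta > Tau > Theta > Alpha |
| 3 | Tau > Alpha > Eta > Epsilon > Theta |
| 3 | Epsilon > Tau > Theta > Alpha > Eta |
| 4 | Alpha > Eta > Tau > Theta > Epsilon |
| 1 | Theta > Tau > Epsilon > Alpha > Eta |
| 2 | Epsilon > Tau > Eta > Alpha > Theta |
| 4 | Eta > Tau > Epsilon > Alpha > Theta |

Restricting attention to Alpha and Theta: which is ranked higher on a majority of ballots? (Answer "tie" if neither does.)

Ballots ranking Alpha above Theta: 3 + 4 + 2 + 4 = 13.
Ballots ranking Theta above Alpha: 21 − 13 = 8.
Alpha wins the head-to-head 13–8.

Alpha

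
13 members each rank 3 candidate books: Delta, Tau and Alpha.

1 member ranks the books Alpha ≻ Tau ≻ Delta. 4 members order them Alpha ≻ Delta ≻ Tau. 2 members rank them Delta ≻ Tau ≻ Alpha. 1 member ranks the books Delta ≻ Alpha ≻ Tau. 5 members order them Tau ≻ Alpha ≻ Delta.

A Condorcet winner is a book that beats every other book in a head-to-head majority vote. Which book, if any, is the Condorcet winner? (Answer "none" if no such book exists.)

none

Check each pair by majority over 13 ballots:
Delta vs Tau: 7 to 6, Delta.
Delta vs Alpha: 2+1 = 3 for Delta, 10 for Alpha — Alpha by 10–3.
Tau vs Alpha: Tau is ranked higher on 2+5 = 7 ballots, Alpha on 6. Tau wins 7–6.
No book is unbeaten: Delta loses to Alpha; Tau loses to Delta; Alpha loses to Tau. In particular Delta → Tau → Alpha → Delta is a majority cycle — no Condorcet winner exists.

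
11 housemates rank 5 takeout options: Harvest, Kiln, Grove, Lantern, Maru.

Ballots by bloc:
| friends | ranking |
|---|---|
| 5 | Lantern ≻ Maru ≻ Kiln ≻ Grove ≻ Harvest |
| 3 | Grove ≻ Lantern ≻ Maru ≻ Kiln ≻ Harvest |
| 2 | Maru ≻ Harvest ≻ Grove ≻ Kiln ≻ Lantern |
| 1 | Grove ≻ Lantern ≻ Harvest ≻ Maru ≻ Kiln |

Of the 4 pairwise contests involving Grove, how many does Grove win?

3

Grove against each rival (11 friends):
Grove vs Harvest: Grove, 9–2.
Grove–Kiln: Grove 6–5.
Grove–Lantern: Grove 6–5.
Grove vs Maru: Grove preferred on 3+1 = 4 ballots; Maru wins 7–4.
Grove beats Harvest, Kiln, Lantern; loses to Maru — 3 pairwise wins.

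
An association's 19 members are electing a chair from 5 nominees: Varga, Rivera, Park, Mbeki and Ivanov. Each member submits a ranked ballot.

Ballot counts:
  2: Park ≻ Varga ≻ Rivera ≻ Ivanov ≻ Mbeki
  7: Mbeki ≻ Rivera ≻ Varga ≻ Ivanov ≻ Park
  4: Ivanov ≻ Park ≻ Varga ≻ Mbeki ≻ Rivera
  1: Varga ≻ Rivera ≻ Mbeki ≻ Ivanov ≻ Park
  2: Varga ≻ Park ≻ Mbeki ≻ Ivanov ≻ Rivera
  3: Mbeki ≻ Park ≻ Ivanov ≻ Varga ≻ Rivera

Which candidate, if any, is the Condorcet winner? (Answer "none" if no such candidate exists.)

Mbeki

Head-to-head results (19 voters):
Varga–Rivera: Varga 12–7.
Varga vs Park: Varga wins 10–9.
Varga vs Mbeki: Mbeki, 10–9.
Varga vs Ivanov: Varga, 12–7.
Rivera–Park: Park 11–8.
Rivera–Mbeki: Mbeki 16–3.
Rivera–Ivanov: Rivera 10–9.
Park vs Mbeki: Mbeki, 11–8.
Park vs Ivanov: Ivanov, 12–7.
Mbeki–Ivanov: Mbeki 13–6.
Only Mbeki has no losses; Mbeki is the Condorcet winner.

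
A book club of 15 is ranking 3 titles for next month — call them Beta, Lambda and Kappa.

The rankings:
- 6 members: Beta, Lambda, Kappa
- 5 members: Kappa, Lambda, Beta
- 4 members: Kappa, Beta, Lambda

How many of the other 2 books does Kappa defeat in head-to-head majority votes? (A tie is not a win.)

Kappa against each rival (15 members):
Kappa–Beta: Kappa 9–6.
Kappa vs Lambda: 5+4 = 9 for Kappa, 6 for Lambda — Kappa by 9–6.
Kappa beats Beta, Lambda — 2 pairwise wins.

2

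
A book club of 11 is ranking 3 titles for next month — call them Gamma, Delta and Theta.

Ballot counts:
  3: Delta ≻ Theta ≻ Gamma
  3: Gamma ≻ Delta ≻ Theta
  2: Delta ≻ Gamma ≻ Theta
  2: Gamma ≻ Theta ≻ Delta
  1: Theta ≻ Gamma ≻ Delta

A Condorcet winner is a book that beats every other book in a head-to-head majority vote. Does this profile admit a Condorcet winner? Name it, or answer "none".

Gamma

Head-to-head results (11 members):
Gamma vs Delta: Gamma, 6–5.
Gamma vs Theta: Gamma, 7–4.
Delta–Theta: Delta 8–3.
Only Gamma has no losses; Gamma is the Condorcet winner.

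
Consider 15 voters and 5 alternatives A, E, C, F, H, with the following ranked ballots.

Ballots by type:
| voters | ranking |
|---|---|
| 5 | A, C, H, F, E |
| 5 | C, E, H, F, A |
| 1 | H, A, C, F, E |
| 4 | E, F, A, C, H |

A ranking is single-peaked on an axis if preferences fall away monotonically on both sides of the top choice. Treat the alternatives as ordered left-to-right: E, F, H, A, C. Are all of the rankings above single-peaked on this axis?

Axis positions: E=1, F=2, H=3, A=4, C=5.
Type 1 (peak A at position 4): ranking walks positions 4-5-3-2-1, expanding outward from the peak — single-peaked.
Type 2: ranking walks positions 5-1-3-2-4; E is ranked above A even though A lies between E and the peak C on the axis — preferences dip and rise again. Not single-peaked.
Type 3 (peak H at position 3): ranking walks positions 3-4-5-2-1, expanding outward from the peak — single-peaked.
Type 4: ranking walks positions 1-2-4-5-3; A is ranked above H even though H lies between A and the peak E on the axis — preferences dip and rise again. Not single-peaked.
Type 2 violates single-peakedness, so the profile is not single-peaked on this axis.

no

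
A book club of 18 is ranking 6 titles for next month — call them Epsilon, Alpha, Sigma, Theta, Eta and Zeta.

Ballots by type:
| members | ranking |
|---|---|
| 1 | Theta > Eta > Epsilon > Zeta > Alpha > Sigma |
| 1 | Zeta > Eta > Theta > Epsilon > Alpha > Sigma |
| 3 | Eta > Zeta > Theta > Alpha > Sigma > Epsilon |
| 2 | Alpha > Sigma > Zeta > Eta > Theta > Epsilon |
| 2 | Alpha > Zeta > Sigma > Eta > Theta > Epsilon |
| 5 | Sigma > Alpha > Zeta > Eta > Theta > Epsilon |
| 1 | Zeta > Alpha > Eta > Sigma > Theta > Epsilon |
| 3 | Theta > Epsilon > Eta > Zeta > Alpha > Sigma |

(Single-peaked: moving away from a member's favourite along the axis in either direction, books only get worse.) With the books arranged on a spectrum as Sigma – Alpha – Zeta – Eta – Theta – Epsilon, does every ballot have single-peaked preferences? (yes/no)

Axis positions: Sigma=1, Alpha=2, Zeta=3, Eta=4, Theta=5, Epsilon=6.
Type 1 (peak Theta at position 5): ranking walks positions 5-4-6-3-2-1, expanding outward from the peak — single-peaked.
Type 2 (peak Zeta at position 3): ranking walks positions 3-4-5-6-2-1, expanding outward from the peak — single-peaked.
Type 3 (peak Eta at position 4): ranking walks positions 4-3-5-2-1-6, expanding outward from the peak — single-peaked.
Type 4 (peak Alpha at position 2): ranking walks positions 2-1-3-4-5-6, expanding outward from the peak — single-peaked.
Type 5 (peak Alpha at position 2): ranking walks positions 2-3-1-4-5-6, expanding outward from the peak — single-peaked.
Type 6 (peak Sigma at position 1): ranking walks positions 1-2-3-4-5-6, expanding outward from the peak — single-peaked.
Type 7 (peak Zeta at position 3): ranking walks positions 3-2-4-1-5-6, expanding outward from the peak — single-peaked.
Type 8 (peak Theta at position 5): ranking walks positions 5-6-4-3-2-1, expanding outward from the peak — single-peaked.
Every ranking is single-peaked on this axis.

yes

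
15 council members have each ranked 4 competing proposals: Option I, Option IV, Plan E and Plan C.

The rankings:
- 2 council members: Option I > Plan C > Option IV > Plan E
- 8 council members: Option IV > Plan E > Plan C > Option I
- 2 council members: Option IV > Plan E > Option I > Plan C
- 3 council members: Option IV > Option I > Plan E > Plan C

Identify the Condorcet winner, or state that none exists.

Check each pair by majority over 15 ballots:
Option I vs Option IV: Option I is ranked higher on 2 ballots, Option IV on 13. Option IV wins 13–2.
Option I vs Plan E: 5 to 10, Plan E.
Option I vs Plan C: 2+2+3 = 7 for Option I, 8 for Plan C — Plan C by 8–7.
Option IV vs Plan E: 2+8+2+3 = 15 for Option IV, 0 for Plan E — Option IV by 15–0.
Option IV vs Plan C: 13 to 2, Option IV.
Plan E vs Plan C: 13 to 2, Plan E.
Option IV wins every pairwise contest, so Option IV is the Condorcet winner.

Option IV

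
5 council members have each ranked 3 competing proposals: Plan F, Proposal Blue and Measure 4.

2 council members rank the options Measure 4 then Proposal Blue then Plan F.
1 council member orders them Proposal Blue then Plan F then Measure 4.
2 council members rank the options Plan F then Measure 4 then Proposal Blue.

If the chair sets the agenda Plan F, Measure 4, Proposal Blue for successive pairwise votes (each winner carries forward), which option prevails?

Proposal Blue

Round 1: Plan F vs Measure 4 — 3–2, Plan F advances.
Round 2: Plan F vs Proposal Blue — 2–3, Proposal Blue advances.
The agenda winner is Proposal Blue.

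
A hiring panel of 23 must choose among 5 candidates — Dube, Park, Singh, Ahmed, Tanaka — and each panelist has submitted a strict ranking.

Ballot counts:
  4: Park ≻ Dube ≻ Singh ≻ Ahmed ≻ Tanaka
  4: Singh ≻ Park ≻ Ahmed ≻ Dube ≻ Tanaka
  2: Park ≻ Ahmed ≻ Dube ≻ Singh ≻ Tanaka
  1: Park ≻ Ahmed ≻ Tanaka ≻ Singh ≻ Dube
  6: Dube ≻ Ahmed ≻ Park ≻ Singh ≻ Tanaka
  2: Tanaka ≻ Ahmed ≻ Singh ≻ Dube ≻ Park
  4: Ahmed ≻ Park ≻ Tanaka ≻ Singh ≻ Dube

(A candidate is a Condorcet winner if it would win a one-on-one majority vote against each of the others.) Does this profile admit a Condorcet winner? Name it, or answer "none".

Ahmed

Check each pair by majority over 23 ballots:
Dube vs Park: Dube is ranked higher on 6+2 = 8 ballots, Park on 15. Park wins 15–8.
Dube vs Singh: Dube wins 12–11.
Dube vs Ahmed: Ahmed, 13–10.
Dube vs Tanaka: 16 to 7, Dube.
Park vs Singh: Park, 17–6.
Park vs Ahmed: Park is ranked higher on 4+4+2+1 = 11 ballots, Ahmed on 12. Ahmed wins 12–11.
Park vs Tanaka: 4+4+2+1+6+4 = 21 for Park, 2 for Tanaka — Park by 21–2.
Singh vs Ahmed: Singh preferred on 4+4 = 8 ballots; Ahmed wins 15–8.
Singh vs Tanaka: 16 to 7, Singh.
Ahmed vs Tanaka: 4+4+2+1+6+4 = 21 for Ahmed, 2 for Tanaka — Ahmed by 21–2.
Ahmed defeats every rival head-to-head and is the Condorcet winner.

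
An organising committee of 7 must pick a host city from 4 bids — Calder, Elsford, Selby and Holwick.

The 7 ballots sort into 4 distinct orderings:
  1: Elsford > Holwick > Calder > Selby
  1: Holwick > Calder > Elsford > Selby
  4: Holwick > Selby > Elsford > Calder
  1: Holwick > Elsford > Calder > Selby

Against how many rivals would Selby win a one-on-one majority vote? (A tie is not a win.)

2

Selby against each rival (7 organisers):
Selby vs Calder: Selby wins 4–3.
Selby vs Elsford: 4 to 3, Selby.
Selby vs Holwick: Holwick, 7–0.
Selby beats Calder, Elsford; loses to Holwick — 2 pairwise wins.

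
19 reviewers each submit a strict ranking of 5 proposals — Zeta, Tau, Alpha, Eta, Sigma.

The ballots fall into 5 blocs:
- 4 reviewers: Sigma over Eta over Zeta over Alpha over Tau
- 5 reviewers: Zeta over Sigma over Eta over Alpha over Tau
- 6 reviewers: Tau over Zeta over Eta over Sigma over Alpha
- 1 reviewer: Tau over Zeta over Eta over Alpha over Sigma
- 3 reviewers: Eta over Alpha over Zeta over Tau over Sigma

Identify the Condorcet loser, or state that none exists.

none

Head-to-head results (19 reviewers):
Zeta vs Tau: Zeta preferred on 4+5+3 = 12 ballots; Zeta wins 12–7.
Zeta vs Alpha: Zeta, 16–3.
Zeta–Eta: Zeta 12–7.
Zeta–Sigma: Zeta 15–4.
Tau vs Alpha: 7 to 12, Alpha.
Tau vs Eta: Eta, 12–7.
Tau vs Sigma: 10 to 9, Tau.
Alpha vs Eta: Alpha preferred on 0 ballots; Eta wins 19–0.
Alpha–Sigma: Sigma 15–4.
Eta vs Sigma: Eta wins 10–9.
Each project has at least one pairwise win (Zeta beats Tau; Tau beats Sigma; Alpha beats Tau; Eta beats Tau; Sigma beats Alpha) — no Condorcet loser.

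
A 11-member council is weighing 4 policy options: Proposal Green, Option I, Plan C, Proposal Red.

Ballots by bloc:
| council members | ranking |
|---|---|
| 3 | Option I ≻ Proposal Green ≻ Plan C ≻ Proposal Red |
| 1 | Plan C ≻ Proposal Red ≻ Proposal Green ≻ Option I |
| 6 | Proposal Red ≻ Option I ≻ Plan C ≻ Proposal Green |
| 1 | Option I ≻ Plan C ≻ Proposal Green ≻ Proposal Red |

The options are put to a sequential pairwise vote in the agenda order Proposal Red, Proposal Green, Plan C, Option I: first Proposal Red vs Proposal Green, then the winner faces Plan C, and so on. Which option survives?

Round 1: Proposal Red vs Proposal Green — 7–4, Proposal Red advances.
Round 2: Proposal Red vs Plan C — 6–5, Proposal Red advances.
Round 3: Proposal Red vs Option I — 7–4, Proposal Red advances.
The agenda winner is Proposal Red.

Proposal Red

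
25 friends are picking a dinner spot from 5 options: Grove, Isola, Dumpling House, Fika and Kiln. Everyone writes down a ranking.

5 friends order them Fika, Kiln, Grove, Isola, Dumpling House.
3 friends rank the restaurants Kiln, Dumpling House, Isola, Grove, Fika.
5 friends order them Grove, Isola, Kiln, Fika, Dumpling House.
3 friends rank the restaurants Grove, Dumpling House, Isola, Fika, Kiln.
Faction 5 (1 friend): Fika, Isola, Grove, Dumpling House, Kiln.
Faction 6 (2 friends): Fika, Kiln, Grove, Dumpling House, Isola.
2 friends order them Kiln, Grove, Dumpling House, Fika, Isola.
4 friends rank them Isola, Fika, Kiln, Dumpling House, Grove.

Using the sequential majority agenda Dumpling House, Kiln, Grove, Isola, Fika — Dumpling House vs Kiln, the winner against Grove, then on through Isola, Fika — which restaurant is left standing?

Round 1: Dumpling House vs Kiln — 4–21, Kiln advances.
Round 2: Kiln vs Grove — 16–9, Kiln advances.
Round 3: Kiln vs Isola — 12–13, Isola advances.
Round 4: Isola vs Fika — 15–10, Isola advances.
Isola survives the agenda.

Isola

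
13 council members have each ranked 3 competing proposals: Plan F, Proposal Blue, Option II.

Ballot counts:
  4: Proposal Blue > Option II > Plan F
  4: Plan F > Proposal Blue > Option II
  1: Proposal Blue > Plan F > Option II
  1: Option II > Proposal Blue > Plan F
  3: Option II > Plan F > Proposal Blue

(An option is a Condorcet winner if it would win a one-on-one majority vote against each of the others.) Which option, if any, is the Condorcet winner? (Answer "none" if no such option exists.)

none

Head-to-head results (13 council members):
Plan F vs Proposal Blue: Plan F is ranked higher on 4+3 = 7 ballots, Proposal Blue on 6. Plan F wins 7–6.
Plan F vs Option II: Option II wins 8–5.
Proposal Blue vs Option II: 9 to 4, Proposal Blue.
Each option drops at least one matchup (Plan F loses to Option II; Proposal Blue loses to Plan F; Option II loses to Proposal Blue); the cycle Plan F → Proposal Blue → Option II → Plan F rules out a Condorcet winner.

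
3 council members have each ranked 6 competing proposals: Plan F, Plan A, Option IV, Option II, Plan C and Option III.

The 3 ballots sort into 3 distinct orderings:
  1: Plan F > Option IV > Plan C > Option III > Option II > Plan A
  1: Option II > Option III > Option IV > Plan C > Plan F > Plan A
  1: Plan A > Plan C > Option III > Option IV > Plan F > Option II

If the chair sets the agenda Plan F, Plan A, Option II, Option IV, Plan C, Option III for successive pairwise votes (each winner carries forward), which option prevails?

Option III

Round 1: Plan F vs Plan A — 2–1, Plan F advances.
Round 2: Plan F vs Option II — 2–1, Plan F advances.
Round 3: Plan F vs Option IV — 1–2, Option IV advances.
Round 4: Option IV vs Plan C — 2–1, Option IV advances.
Round 5: Option IV vs Option III — 1–2, Option III advances.
Option III survives the agenda.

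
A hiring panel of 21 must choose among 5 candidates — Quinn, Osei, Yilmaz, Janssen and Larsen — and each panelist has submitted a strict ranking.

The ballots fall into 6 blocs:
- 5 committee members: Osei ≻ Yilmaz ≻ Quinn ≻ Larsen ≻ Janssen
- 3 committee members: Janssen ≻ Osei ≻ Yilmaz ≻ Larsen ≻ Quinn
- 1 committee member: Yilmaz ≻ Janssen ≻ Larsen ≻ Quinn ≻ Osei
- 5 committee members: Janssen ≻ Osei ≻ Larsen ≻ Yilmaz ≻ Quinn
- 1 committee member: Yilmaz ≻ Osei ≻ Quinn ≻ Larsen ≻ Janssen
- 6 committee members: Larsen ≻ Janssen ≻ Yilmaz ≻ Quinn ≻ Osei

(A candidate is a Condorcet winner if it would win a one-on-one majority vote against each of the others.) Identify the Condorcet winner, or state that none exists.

Head-to-head results (21 committee members):
Quinn–Osei: Osei 14–7.
Quinn vs Yilmaz: Quinn preferred on 0 ballots; Yilmaz wins 21–0.
Quinn vs Janssen: Janssen wins 15–6.
Quinn vs Larsen: Larsen wins 15–6.
Osei vs Yilmaz: 5+3+5 = 13 for Osei, 8 for Yilmaz — Osei by 13–8.
Osei vs Janssen: 5+1 = 6 for Osei, 15 for Janssen — Janssen by 15–6.
Osei vs Larsen: 5+3+5+1 = 14 for Osei, 7 for Larsen — Osei by 14–7.
Yilmaz vs Janssen: 7 to 14, Janssen.
Yilmaz vs Larsen: 10 to 11, Larsen.
Janssen vs Larsen: Janssen preferred on 3+1+5 = 9 ballots; Larsen wins 12–9.
Every candidate loses at least once (Quinn loses to Osei; Osei loses to Janssen; Yilmaz loses to Osei; Janssen loses to Larsen; Larsen loses to Osei). The majority relation contains the cycle Osei → Larsen → Janssen → Osei, so there is no Condorcet winner.

none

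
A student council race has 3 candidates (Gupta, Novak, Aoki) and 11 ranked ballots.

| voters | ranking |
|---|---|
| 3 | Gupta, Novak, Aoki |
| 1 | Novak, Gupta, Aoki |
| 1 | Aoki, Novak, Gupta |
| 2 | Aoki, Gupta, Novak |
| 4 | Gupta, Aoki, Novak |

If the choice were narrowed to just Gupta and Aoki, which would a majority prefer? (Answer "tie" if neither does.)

Ballots ranking Gupta above Aoki: 3 + 1 + 4 = 8.
Ballots ranking Aoki above Gupta: 11 − 8 = 3.
Gupta wins the head-to-head 8–3.

Gupta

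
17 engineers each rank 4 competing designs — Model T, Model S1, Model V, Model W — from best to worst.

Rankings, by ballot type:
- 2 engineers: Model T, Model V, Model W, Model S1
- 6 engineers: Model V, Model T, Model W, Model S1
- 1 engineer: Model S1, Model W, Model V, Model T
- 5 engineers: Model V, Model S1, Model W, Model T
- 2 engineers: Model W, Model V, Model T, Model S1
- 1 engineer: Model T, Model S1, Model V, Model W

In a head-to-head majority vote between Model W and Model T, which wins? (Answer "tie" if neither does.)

Ballots ranking Model W above Model T: 1 + 5 + 2 = 8.
Ballots ranking Model T above Model W: 17 − 8 = 9.
Model T wins the head-to-head 9–8.

Model T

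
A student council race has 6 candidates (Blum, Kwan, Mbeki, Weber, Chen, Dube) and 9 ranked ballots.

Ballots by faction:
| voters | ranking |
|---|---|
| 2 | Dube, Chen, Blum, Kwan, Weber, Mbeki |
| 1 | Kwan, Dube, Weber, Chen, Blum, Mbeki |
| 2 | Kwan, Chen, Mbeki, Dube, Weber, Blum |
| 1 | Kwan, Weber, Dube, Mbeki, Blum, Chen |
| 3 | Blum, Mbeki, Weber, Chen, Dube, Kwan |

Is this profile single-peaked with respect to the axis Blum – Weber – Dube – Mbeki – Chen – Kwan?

Axis positions: Blum=1, Weber=2, Dube=3, Mbeki=4, Chen=5, Kwan=6.
Faction 1: ranking walks positions 3-5-1-6-2-4; Chen is ranked above Mbeki even though Mbeki lies between Chen and the peak Dube on the axis — preferences dip and rise again. Not single-peaked.
Faction 2: ranking walks positions 6-3-2-5-1-4; Dube is ranked above Chen even though Chen lies between Dube and the peak Kwan on the axis — preferences dip and rise again. Not single-peaked.
Faction 3 (peak Kwan at position 6): ranking walks positions 6-5-4-3-2-1, expanding outward from the peak — single-peaked.
Faction 4: ranking walks positions 6-2-3-4-1-5; Weber is ranked above Chen even though Chen lies between Weber and the peak Kwan on the axis — preferences dip and rise again. Not single-peaked.
Faction 5: ranking walks positions 1-4-2-5-3-6; Mbeki is ranked above Weber even though Weber lies between Mbeki and the peak Blum on the axis — preferences dip and rise again. Not single-peaked.
Faction 1 violates single-peakedness, so the profile is not single-peaked on this axis.

no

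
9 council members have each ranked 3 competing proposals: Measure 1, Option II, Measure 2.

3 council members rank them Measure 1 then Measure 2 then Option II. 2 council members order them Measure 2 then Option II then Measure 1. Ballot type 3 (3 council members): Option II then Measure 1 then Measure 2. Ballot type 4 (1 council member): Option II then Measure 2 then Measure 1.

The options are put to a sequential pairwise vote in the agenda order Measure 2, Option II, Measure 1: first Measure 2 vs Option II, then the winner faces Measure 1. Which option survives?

Measure 1

Round 1: Measure 2 vs Option II — 5–4, Measure 2 advances.
Round 2: Measure 2 vs Measure 1 — 3–6, Measure 1 advances.
The agenda winner is Measure 1.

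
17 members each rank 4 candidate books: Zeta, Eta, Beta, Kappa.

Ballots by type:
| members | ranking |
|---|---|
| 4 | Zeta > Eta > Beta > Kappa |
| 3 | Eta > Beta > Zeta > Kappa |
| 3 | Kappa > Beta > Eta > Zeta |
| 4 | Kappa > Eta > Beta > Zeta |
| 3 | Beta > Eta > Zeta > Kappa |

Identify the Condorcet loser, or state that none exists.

Kappa

Head-to-head results (17 members):
Zeta vs Eta: 4 to 13, Eta.
Zeta–Beta: Beta 13–4.
Zeta vs Kappa: Zeta, 10–7.
Eta–Beta: Eta 11–6.
Eta vs Kappa: Eta, 10–7.
Beta vs Kappa: 4+3+3 = 10 for Beta, 7 for Kappa — Beta by 10–7.
Kappa loses to every other book — it is the Condorcet loser.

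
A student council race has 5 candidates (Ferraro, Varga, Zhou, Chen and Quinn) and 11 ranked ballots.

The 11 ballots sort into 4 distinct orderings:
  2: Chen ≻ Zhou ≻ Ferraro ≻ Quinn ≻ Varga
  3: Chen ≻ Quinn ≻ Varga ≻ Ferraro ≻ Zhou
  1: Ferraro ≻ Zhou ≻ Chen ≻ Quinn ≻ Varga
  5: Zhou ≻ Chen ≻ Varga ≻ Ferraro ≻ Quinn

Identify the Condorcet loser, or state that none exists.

none

Head-to-head results (11 voters):
Ferraro vs Varga: Varga wins 8–3.
Ferraro vs Zhou: Zhou wins 7–4.
Ferraro vs Chen: Chen wins 10–1.
Ferraro–Quinn: Ferraro 8–3.
Varga vs Zhou: Zhou wins 8–3.
Varga–Chen: Chen 11–0.
Varga vs Quinn: 5 to 6, Quinn.
Zhou vs Chen: Zhou, 6–5.
Zhou–Quinn: Zhou 8–3.
Chen vs Quinn: Chen is ranked higher on 2+3+1+5 = 11 ballots, Quinn on 0. Chen wins 11–0.
Every candidate wins at least one matchup (Ferraro beats Quinn; Varga beats Ferraro; Zhou beats Ferraro; Chen beats Ferraro; Quinn beats Varga), so there is no Condorcet loser.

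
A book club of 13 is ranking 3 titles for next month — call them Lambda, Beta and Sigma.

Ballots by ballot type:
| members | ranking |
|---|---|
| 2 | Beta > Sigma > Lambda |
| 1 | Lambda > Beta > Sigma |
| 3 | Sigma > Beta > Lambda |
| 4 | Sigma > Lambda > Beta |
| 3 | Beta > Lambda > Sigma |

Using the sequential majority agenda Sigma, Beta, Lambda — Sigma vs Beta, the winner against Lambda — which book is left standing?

Round 1: Sigma vs Beta — 7–6, Sigma advances.
Round 2: Sigma vs Lambda — 9–4, Sigma advances.
Sigma survives the agenda.

Sigma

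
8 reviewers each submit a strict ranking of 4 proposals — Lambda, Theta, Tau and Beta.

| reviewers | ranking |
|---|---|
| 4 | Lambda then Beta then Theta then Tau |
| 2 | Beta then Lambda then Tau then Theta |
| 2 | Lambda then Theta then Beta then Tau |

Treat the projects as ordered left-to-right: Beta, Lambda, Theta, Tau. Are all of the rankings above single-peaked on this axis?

no

Axis positions: Beta=1, Lambda=2, Theta=3, Tau=4.
Group 1 (peak Lambda at position 2): ranking walks positions 2-1-3-4, expanding outward from the peak — single-peaked.
Group 2: ranking walks positions 1-2-4-3; Tau is ranked above Theta even though Theta lies between Tau and the peak Beta on the axis — preferences dip and rise again. Not single-peaked.
Group 3 (peak Lambda at position 2): ranking walks positions 2-3-1-4, expanding outward from the peak — single-peaked.
Group 2 violates single-peakedness, so the profile is not single-peaked on this axis.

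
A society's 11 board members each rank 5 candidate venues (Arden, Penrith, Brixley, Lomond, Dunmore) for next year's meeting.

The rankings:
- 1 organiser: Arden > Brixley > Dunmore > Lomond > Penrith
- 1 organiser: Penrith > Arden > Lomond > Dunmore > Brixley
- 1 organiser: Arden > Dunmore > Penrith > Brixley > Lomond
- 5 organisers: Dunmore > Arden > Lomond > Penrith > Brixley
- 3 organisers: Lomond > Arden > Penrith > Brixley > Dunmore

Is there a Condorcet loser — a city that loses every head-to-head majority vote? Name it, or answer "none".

Brixley

Head-to-head results (11 organisers):
Arden vs Penrith: Arden wins 10–1.
Arden vs Brixley: Arden is ranked higher on 1+1+1+5+3 = 11 ballots, Brixley on 0. Arden wins 11–0.
Arden vs Lomond: 1+1+1+5 = 8 for Arden, 3 for Lomond — Arden by 8–3.
Arden vs Dunmore: Arden preferred on 1+1+1+3 = 6 ballots; Arden wins 6–5.
Penrith vs Brixley: Penrith preferred on 1+1+5+3 = 10 ballots; Penrith wins 10–1.
Penrith vs Lomond: Lomond, 9–2.
Penrith vs Dunmore: 4 to 7, Dunmore.
Brixley vs Lomond: 2 to 9, Lomond.
Brixley vs Dunmore: Brixley is ranked higher on 1+3 = 4 ballots, Dunmore on 7. Dunmore wins 7–4.
Lomond vs Dunmore: Lomond preferred on 1+3 = 4 ballots; Dunmore wins 7–4.
Brixley loses to every other city — it is the Condorcet loser.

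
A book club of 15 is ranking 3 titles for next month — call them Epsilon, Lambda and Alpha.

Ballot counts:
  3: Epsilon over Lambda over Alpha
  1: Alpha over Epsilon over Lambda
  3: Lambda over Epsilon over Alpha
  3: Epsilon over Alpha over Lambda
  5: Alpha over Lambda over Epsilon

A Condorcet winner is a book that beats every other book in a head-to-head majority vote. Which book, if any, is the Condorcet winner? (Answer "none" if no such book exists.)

none

Check each pair by majority over 15 ballots:
Epsilon vs Lambda: Lambda, 8–7.
Epsilon–Alpha: Epsilon 9–6.
Lambda–Alpha: Alpha 9–6.
Every book loses at least once (Epsilon loses to Lambda; Lambda loses to Alpha; Alpha loses to Epsilon). The majority relation contains the cycle Epsilon → Alpha → Lambda → Epsilon, so there is no Condorcet winner.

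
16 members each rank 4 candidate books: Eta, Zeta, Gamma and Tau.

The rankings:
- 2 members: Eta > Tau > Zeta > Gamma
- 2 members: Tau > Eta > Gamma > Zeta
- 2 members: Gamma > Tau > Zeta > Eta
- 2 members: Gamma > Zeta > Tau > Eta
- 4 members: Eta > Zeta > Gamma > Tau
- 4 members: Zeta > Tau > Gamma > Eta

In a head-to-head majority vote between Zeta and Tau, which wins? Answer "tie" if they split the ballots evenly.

Ballots ranking Zeta above Tau: 2 + 4 + 4 = 10.
Ballots ranking Tau above Zeta: 16 − 10 = 6.
Zeta wins the head-to-head 10–6.

Zeta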